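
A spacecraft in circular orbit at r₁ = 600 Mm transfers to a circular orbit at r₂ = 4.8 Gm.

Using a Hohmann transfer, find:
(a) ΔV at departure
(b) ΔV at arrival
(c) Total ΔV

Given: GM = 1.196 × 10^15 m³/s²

Convert to SI: r₁ = 600 Mm = 6e+08 m; r₂ = 4.8 Gm = 4.8e+09 m.
Transfer semi-major axis: a_t = (r₁ + r₂)/2 = (6e+08 + 4.8e+09)/2 = 2.7e+09 m.
Circular speeds: v₁ = √(GM/r₁) = 1411.85 m/s, v₂ = √(GM/r₂) = 499.166 m/s.
Transfer speeds (vis-viva v² = GM(2/r − 1/a_t)): v₁ᵗ = 1882.47 m/s, v₂ᵗ = 235.309 m/s.
(a) ΔV₁ = |v₁ᵗ − v₁| ≈ 470.6 m/s = 470.6 m/s.
(b) ΔV₂ = |v₂ − v₂ᵗ| ≈ 263.9 m/s = 263.9 m/s.
(c) ΔV_total = ΔV₁ + ΔV₂ ≈ 734.5 m/s = 734.5 m/s.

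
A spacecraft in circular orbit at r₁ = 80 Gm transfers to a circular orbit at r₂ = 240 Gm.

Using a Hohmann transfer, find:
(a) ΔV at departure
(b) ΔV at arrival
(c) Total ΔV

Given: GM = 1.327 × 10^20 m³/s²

Convert to SI: r₁ = 80 Gm = 8e+10 m; r₂ = 240 Gm = 2.4e+11 m.
Transfer semi-major axis: a_t = (r₁ + r₂)/2 = (8e+10 + 2.4e+11)/2 = 1.6e+11 m.
Circular speeds: v₁ = √(GM/r₁) = 40727.8 m/s, v₂ = √(GM/r₂) = 23514.2 m/s.
Transfer speeds (vis-viva v² = GM(2/r − 1/a_t)): v₁ᵗ = 49881.1 m/s, v₂ᵗ = 16627 m/s.
(a) ΔV₁ = |v₁ᵗ − v₁| ≈ 9153 m/s = 9.153 km/s.
(b) ΔV₂ = |v₂ − v₂ᵗ| ≈ 6887 m/s = 6.887 km/s.
(c) ΔV_total = ΔV₁ + ΔV₂ ≈ 1.604e+04 m/s = 16.04 km/s.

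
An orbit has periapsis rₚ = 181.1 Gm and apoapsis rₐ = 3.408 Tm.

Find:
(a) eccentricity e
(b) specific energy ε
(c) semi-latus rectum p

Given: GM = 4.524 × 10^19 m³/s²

Convert to SI: rₚ = 181.1 Gm = 1.811e+11 m; rₐ = 3.408 Tm = 3.408e+12 m.
(a) e = (rₐ − rₚ)/(rₐ + rₚ) = (3.408e+12 − 1.811e+11)/(3.408e+12 + 1.811e+11) ≈ 0.8991
(b) With a = (rₚ + rₐ)/2 = 1.79455e+12 m, ε = −GM/(2a) = −4.524e+19/(2 · 1.79455e+12) J/kg ≈ -1.26e+07 J/kg
(c) From a = (rₚ + rₐ)/2 = 1.79455e+12 m and e = (rₐ − rₚ)/(rₐ + rₚ) = 0.899083, p = a(1 − e²) = 1.79455e+12 · (1 − (0.899083)²) ≈ 3.439e+11 m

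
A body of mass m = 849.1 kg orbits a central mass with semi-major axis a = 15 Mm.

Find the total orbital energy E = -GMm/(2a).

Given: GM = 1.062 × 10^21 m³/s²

Convert to SI: a = 15 Mm = 1.5e+07 m.
E = −GMm / (2a).
E = −1.062e+21 · 849.1 / (2 · 1.5e+07) J ≈ -3.006e+16 J = -30.06 PJ.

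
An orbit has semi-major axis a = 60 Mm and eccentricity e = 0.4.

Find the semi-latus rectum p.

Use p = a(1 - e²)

Convert to SI: a = 60 Mm = 6e+07 m.
p = a (1 − e²).
p = 6e+07 · (1 − (0.4)²) = 6e+07 · 0.84 ≈ 5.04e+07 m = 50.4 Mm.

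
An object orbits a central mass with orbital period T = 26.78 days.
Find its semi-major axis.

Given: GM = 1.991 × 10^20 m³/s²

Convert to SI: T = 26.78 days = 2.31379e+06 s.
Invert Kepler's third law: a = (GM · T² / (4π²))^(1/3).
Substituting T = 2.31379e+06 s and GM = 1.991e+20 m³/s²:
a = (1.991e+20 · (2.31379e+06)² / (4π²))^(1/3) m
a ≈ 3e+10 m = 30 Gm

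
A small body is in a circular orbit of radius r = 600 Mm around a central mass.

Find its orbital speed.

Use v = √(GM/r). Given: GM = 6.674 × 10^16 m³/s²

Convert to SI: r = 600 Mm = 6e+08 m.
For a circular orbit, gravity supplies the centripetal force, so v = √(GM / r).
v = √(6.674e+16 / 6e+08) m/s ≈ 1.055e+04 m/s = 10.55 km/s.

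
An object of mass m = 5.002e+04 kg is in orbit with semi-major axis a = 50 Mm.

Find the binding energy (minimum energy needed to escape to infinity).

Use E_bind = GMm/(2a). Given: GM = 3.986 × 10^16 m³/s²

Convert to SI: a = 50 Mm = 5e+07 m.
Total orbital energy is E = −GMm/(2a); binding energy is E_bind = −E = GMm/(2a).
E_bind = 3.986e+16 · 5.002e+04 / (2 · 5e+07) J ≈ 1.994e+13 J = 19.94 TJ.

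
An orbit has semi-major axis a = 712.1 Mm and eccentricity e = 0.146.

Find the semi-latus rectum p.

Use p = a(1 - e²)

Convert to SI: a = 712.1 Mm = 7.121e+08 m.
p = a (1 − e²).
p = 7.121e+08 · (1 − (0.146)²) = 7.121e+08 · 0.978684 ≈ 6.969e+08 m = 696.9 Mm.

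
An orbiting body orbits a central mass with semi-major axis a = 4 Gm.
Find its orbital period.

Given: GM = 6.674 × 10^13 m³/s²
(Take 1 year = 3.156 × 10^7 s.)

Convert to SI: a = 4 Gm = 4e+09 m.
Kepler's third law: T = 2π √(a³ / GM).
Substituting a = 4e+09 m and GM = 6.674e+13 m³/s²:
T = 2π √((4e+09)³ / 6.674e+13) s
T ≈ 1.946e+08 s = 6.165 years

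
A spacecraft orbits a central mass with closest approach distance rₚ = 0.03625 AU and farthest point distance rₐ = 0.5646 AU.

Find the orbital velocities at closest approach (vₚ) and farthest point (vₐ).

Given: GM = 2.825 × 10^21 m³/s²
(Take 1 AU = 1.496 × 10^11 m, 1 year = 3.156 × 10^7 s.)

Convert to SI: rₚ = 0.03625 AU = 5.423e+09 m; rₐ = 0.5646 AU = 8.44642e+10 m.
Use the vis-viva equation v² = GM(2/r − 1/a) with a = (rₚ + rₐ)/2 = (5.423e+09 + 8.44642e+10)/2 = 4.49436e+10 m.
vₚ = √(GM · (2/rₚ − 1/a)) = √(2.825e+21 · (2/5.423e+09 − 1/4.49436e+10)) m/s ≈ 9.894e+05 m/s = 208.7 AU/year.
vₐ = √(GM · (2/rₐ − 1/a)) = √(2.825e+21 · (2/8.44642e+10 − 1/4.49436e+10)) m/s ≈ 6.353e+04 m/s = 13.4 AU/year.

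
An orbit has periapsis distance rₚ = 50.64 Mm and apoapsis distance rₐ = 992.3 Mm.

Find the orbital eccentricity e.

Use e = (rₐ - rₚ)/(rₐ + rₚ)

Convert to SI: rₚ = 50.64 Mm = 5.064e+07 m; rₐ = 992.3 Mm = 9.923e+08 m.
e = (rₐ − rₚ) / (rₐ + rₚ).
e = (9.923e+08 − 5.064e+07) / (9.923e+08 + 5.064e+07) = 9.4166e+08 / 1.04294e+09 ≈ 0.9029.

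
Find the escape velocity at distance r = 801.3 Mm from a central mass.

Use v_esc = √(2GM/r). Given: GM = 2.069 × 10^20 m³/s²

Convert to SI: r = 801.3 Mm = 8.013e+08 m.
Escape velocity comes from setting total energy to zero: ½v² − GM/r = 0 ⇒ v_esc = √(2GM / r).
v_esc = √(2 · 2.069e+20 / 8.013e+08) m/s ≈ 7.186e+05 m/s = 718.6 km/s.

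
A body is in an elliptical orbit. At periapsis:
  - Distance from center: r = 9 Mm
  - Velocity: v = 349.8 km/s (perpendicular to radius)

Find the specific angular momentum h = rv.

Convert to SI: r = 9 Mm = 9e+06 m; v = 349.8 km/s = 349800 m/s.
With v perpendicular to r, h = r · v.
h = 9e+06 · 349800 m²/s ≈ 3.148e+12 m²/s.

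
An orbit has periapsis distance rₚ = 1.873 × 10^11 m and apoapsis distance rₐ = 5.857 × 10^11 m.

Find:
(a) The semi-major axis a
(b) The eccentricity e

(a) a = (rₚ + rₐ) / 2 = (1.873e+11 + 5.857e+11) / 2 ≈ 3.865e+11 m = 3.865 × 10^11 m.
(b) e = (rₐ − rₚ) / (rₐ + rₚ) = (5.857e+11 − 1.873e+11) / (5.857e+11 + 1.873e+11) ≈ 0.5154.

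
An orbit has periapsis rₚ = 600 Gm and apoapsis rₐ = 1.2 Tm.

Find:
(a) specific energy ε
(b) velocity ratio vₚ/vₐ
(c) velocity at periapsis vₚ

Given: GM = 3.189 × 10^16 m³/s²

Convert to SI: rₚ = 600 Gm = 6e+11 m; rₐ = 1.2 Tm = 1.2e+12 m.
(a) With a = (rₚ + rₐ)/2 = 9e+11 m, ε = −GM/(2a) = −3.189e+16/(2 · 9e+11) J/kg ≈ -1.772e+04 J/kg
(b) Conservation of angular momentum (rₚvₚ = rₐvₐ) gives vₚ/vₐ = rₐ/rₚ = 1.2e+12/6e+11 ≈ 2
(c) With a = (rₚ + rₐ)/2 = 9e+11 m, vₚ = √(GM (2/rₚ − 1/a)) = √(3.189e+16 · (2/6e+11 − 1/9e+11)) m/s ≈ 266.2 m/s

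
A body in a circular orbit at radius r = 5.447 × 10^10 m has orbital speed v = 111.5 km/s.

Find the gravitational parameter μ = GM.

Convert to SI: v = 111.5 km/s = 111500 m/s.
For a circular orbit v² = GM/r, so GM = v² · r.
GM = (111500)² · 5.447e+10 m³/s² ≈ 6.772e+20 m³/s² = 6.772 × 10^20 m³/s².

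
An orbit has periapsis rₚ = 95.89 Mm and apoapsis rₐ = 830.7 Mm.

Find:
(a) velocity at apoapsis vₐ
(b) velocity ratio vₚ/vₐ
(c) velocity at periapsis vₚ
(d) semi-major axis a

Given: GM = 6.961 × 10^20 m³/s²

Convert to SI: rₚ = 95.89 Mm = 9.589e+07 m; rₐ = 830.7 Mm = 8.307e+08 m.
(a) With a = (rₚ + rₐ)/2 = 4.63295e+08 m, vₐ = √(GM (2/rₐ − 1/a)) = √(6.961e+20 · (2/8.307e+08 − 1/4.63295e+08)) m/s ≈ 4.165e+05 m/s
(b) Conservation of angular momentum (rₚvₚ = rₐvₐ) gives vₚ/vₐ = rₐ/rₚ = 8.307e+08/9.589e+07 ≈ 8.663
(c) With a = (rₚ + rₐ)/2 = 4.63295e+08 m, vₚ = √(GM (2/rₚ − 1/a)) = √(6.961e+20 · (2/9.589e+07 − 1/4.63295e+08)) m/s ≈ 3.608e+06 m/s
(d) a = (rₚ + rₐ)/2 = (9.589e+07 + 8.307e+08)/2 ≈ 4.633e+08 m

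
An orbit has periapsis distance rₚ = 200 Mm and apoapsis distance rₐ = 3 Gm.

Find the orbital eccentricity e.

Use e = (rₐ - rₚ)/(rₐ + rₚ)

Convert to SI: rₚ = 200 Mm = 2e+08 m; rₐ = 3 Gm = 3e+09 m.
e = (rₐ − rₚ) / (rₐ + rₚ).
e = (3e+09 − 2e+08) / (3e+09 + 2e+08) = 2.8e+09 / 3.2e+09 ≈ 0.875.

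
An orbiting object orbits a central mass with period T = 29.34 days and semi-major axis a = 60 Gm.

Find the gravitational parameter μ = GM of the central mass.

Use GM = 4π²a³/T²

Convert to SI: T = 29.34 days = 2.53498e+06 s; a = 60 Gm = 6e+10 m.
GM = 4π² · a³ / T².
GM = 4π² · (6e+10)³ / (2.53498e+06)² m³/s² ≈ 1.327e+21 m³/s² = 1.327 × 10^21 m³/s².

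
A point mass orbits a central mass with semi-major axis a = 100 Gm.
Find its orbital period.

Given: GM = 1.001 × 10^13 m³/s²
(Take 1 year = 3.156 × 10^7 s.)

Convert to SI: a = 100 Gm = 1e+11 m.
Kepler's third law: T = 2π √(a³ / GM).
Substituting a = 1e+11 m and GM = 1.001e+13 m³/s²:
T = 2π √((1e+11)³ / 1.001e+13) s
T ≈ 6.28e+10 s = 1990 years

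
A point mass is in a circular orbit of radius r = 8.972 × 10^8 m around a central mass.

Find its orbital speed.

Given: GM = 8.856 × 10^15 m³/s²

For a circular orbit, gravity supplies the centripetal force, so v = √(GM / r).
v = √(8.856e+15 / 8.972e+08) m/s ≈ 3142 m/s = 3.142 km/s.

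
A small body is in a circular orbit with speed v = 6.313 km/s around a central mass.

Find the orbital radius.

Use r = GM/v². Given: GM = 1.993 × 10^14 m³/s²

Convert to SI: v = 6.313 km/s = 6313 m/s.
For a circular orbit, v² = GM / r, so r = GM / v².
r = 1.993e+14 / (6313)² m ≈ 5.001e+06 m = 5.001 Mm.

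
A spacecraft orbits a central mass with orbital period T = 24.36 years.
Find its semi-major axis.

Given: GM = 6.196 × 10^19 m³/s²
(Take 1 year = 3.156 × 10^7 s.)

Convert to SI: T = 24.36 years = 7.68802e+08 s.
Invert Kepler's third law: a = (GM · T² / (4π²))^(1/3).
Substituting T = 7.68802e+08 s and GM = 6.196e+19 m³/s²:
a = (6.196e+19 · (7.68802e+08)² / (4π²))^(1/3) m
a ≈ 9.753e+11 m = 975.3 Gm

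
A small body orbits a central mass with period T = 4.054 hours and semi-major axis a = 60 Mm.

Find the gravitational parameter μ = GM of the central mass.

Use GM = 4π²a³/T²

Convert to SI: T = 4.054 hours = 14594.4 s; a = 60 Mm = 6e+07 m.
GM = 4π² · a³ / T².
GM = 4π² · (6e+07)³ / (14594.4)² m³/s² ≈ 4.004e+16 m³/s² = 4.004 × 10^16 m³/s².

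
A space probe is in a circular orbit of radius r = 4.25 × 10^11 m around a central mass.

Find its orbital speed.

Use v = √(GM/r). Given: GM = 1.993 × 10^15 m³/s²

For a circular orbit, gravity supplies the centripetal force, so v = √(GM / r).
v = √(1.993e+15 / 4.25e+11) m/s ≈ 68.48 m/s = 68.48 m/s.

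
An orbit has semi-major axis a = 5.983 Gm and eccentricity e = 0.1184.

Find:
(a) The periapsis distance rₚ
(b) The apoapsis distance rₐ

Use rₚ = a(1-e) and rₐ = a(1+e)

Convert to SI: a = 5.983 Gm = 5.983e+09 m.
(a) rₚ = a(1 − e) = 5.983e+09 · (1 − 0.1184) = 5.983e+09 · 0.8816 ≈ 5.275e+09 m = 5.275 Gm.
(b) rₐ = a(1 + e) = 5.983e+09 · (1 + 0.1184) = 5.983e+09 · 1.1184 ≈ 6.691e+09 m = 6.691 Gm.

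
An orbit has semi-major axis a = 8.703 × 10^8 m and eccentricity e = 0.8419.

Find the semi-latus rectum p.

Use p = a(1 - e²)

p = a (1 − e²).
p = 8.703e+08 · (1 − (0.8419)²) = 8.703e+08 · 0.291204 ≈ 2.534e+08 m = 2.534 × 10^8 m.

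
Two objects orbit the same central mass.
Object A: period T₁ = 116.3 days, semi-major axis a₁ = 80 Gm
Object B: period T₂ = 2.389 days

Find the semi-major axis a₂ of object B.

Convert to SI: T₁ = 116.3 days = 1.00483e+07 s; a₁ = 80 Gm = 8e+10 m; T₂ = 2.389 days = 206410 s.
Kepler's third law: (T₁/T₂)² = (a₁/a₂)³ ⇒ a₂ = a₁ · (T₂/T₁)^(2/3).
T₂/T₁ = 206410 / 1.00483e+07 = 0.0205417.
a₂ = 8e+10 · (0.0205417)^(2/3) m ≈ 6e+09 m = 6 Gm.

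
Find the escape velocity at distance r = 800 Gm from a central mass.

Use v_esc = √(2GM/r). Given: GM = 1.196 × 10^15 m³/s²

Convert to SI: r = 800 Gm = 8e+11 m.
Escape velocity comes from setting total energy to zero: ½v² − GM/r = 0 ⇒ v_esc = √(2GM / r).
v_esc = √(2 · 1.196e+15 / 8e+11) m/s ≈ 54.68 m/s = 54.68 m/s.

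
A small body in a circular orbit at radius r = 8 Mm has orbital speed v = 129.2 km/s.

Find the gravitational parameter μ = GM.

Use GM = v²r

Convert to SI: r = 8 Mm = 8e+06 m; v = 129.2 km/s = 129200 m/s.
For a circular orbit v² = GM/r, so GM = v² · r.
GM = (129200)² · 8e+06 m³/s² ≈ 1.335e+17 m³/s² = 1.335 × 10^17 m³/s².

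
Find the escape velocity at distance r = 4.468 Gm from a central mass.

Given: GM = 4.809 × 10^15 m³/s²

Convert to SI: r = 4.468 Gm = 4.468e+09 m.
Escape velocity comes from setting total energy to zero: ½v² − GM/r = 0 ⇒ v_esc = √(2GM / r).
v_esc = √(2 · 4.809e+15 / 4.468e+09) m/s ≈ 1467 m/s = 1.467 km/s.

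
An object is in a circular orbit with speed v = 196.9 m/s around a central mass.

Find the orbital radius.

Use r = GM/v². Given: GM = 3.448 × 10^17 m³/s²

For a circular orbit, v² = GM / r, so r = GM / v².
r = 3.448e+17 / (196.9)² m ≈ 8.894e+12 m = 8.894 Tm.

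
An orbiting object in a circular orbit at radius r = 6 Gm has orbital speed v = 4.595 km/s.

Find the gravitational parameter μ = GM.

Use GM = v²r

Convert to SI: r = 6 Gm = 6e+09 m; v = 4.595 km/s = 4595 m/s.
For a circular orbit v² = GM/r, so GM = v² · r.
GM = (4595)² · 6e+09 m³/s² ≈ 1.267e+17 m³/s² = 1.267 × 10^17 m³/s².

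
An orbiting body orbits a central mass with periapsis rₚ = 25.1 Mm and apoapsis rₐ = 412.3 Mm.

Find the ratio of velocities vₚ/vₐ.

Convert to SI: rₚ = 25.1 Mm = 2.51e+07 m; rₐ = 412.3 Mm = 4.123e+08 m.
Conservation of angular momentum gives rₚvₚ = rₐvₐ, so vₚ/vₐ = rₐ/rₚ.
vₚ/vₐ = 4.123e+08 / 2.51e+07 ≈ 16.43.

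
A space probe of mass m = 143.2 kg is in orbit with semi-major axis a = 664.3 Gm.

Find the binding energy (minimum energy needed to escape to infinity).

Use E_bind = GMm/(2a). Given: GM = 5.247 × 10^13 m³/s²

Convert to SI: a = 664.3 Gm = 6.643e+11 m.
Total orbital energy is E = −GMm/(2a); binding energy is E_bind = −E = GMm/(2a).
E_bind = 5.247e+13 · 143.2 / (2 · 6.643e+11) J ≈ 5655 J = 5.655 kJ.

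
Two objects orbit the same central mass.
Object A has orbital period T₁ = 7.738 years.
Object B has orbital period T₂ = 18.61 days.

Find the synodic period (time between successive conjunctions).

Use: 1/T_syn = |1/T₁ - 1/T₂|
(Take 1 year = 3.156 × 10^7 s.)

Convert to SI: T₁ = 7.738 years = 2.44211e+08 s; T₂ = 18.61 days = 1.6079e+06 s.
T_syn = |T₁ · T₂ / (T₁ − T₂)|.
T_syn = |2.44211e+08 · 1.6079e+06 / (2.44211e+08 − 1.6079e+06)| s ≈ 1.619e+06 s = 18.73 days.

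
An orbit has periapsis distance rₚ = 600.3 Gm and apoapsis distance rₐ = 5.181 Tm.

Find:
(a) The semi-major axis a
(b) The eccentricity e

Convert to SI: rₚ = 600.3 Gm = 6.003e+11 m; rₐ = 5.181 Tm = 5.181e+12 m.
(a) a = (rₚ + rₐ) / 2 = (6.003e+11 + 5.181e+12) / 2 ≈ 2.891e+12 m = 2.891 Tm.
(b) e = (rₐ − rₚ) / (rₐ + rₚ) = (5.181e+12 − 6.003e+11) / (5.181e+12 + 6.003e+11) ≈ 0.7923.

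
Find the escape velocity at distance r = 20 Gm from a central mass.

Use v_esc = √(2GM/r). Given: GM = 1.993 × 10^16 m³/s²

Convert to SI: r = 20 Gm = 2e+10 m.
Escape velocity comes from setting total energy to zero: ½v² − GM/r = 0 ⇒ v_esc = √(2GM / r).
v_esc = √(2 · 1.993e+16 / 2e+10) m/s ≈ 1412 m/s = 1.412 km/s.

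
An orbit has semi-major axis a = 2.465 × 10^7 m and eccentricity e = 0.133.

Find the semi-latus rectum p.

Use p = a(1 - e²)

p = a (1 − e²).
p = 2.465e+07 · (1 − (0.133)²) = 2.465e+07 · 0.982311 ≈ 2.421e+07 m = 2.421 × 10^7 m.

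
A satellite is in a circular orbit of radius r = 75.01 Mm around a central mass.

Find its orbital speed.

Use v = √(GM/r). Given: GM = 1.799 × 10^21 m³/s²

Convert to SI: r = 75.01 Mm = 7.501e+07 m.
For a circular orbit, gravity supplies the centripetal force, so v = √(GM / r).
v = √(1.799e+21 / 7.501e+07) m/s ≈ 4.897e+06 m/s = 4897 km/s.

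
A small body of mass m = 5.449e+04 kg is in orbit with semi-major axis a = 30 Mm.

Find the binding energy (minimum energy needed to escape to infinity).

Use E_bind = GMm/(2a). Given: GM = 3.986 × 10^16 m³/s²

Convert to SI: a = 30 Mm = 3e+07 m.
Total orbital energy is E = −GMm/(2a); binding energy is E_bind = −E = GMm/(2a).
E_bind = 3.986e+16 · 5.449e+04 / (2 · 3e+07) J ≈ 3.62e+13 J = 36.2 TJ.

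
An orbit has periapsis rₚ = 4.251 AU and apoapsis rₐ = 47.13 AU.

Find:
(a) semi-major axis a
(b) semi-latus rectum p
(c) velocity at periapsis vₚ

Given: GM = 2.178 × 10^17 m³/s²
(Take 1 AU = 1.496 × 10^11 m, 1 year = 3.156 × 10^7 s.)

Convert to SI: rₚ = 4.251 AU = 6.3595e+11 m; rₐ = 47.13 AU = 7.05065e+12 m.
(a) a = (rₚ + rₐ)/2 = (6.3595e+11 + 7.05065e+12)/2 ≈ 3.843e+12 m
(b) From a = (rₚ + rₐ)/2 = 3.8433e+12 m and e = (rₐ − rₚ)/(rₐ + rₚ) = 0.83453, p = a(1 − e²) = 3.8433e+12 · (1 − (0.83453)²) ≈ 1.167e+12 m
(c) With a = (rₚ + rₐ)/2 = 3.8433e+12 m, vₚ = √(GM (2/rₚ − 1/a)) = √(2.178e+17 · (2/6.3595e+11 − 1/3.8433e+12)) m/s ≈ 792.6 m/s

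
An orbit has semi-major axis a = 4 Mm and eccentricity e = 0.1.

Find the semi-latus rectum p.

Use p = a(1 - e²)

Convert to SI: a = 4 Mm = 4e+06 m.
p = a (1 − e²).
p = 4e+06 · (1 − (0.1)²) = 4e+06 · 0.99 ≈ 3.96e+06 m = 3.96 Mm.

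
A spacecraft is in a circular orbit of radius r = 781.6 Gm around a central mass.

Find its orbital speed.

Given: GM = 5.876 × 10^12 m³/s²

Convert to SI: r = 781.6 Gm = 7.816e+11 m.
For a circular orbit, gravity supplies the centripetal force, so v = √(GM / r).
v = √(5.876e+12 / 7.816e+11) m/s ≈ 2.742 m/s = 2.742 m/s.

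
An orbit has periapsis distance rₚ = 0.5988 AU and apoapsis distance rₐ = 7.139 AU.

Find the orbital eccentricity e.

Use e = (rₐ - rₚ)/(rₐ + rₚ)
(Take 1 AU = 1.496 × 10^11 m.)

Convert to SI: rₚ = 0.5988 AU = 8.95805e+10 m; rₐ = 7.139 AU = 1.06799e+12 m.
e = (rₐ − rₚ) / (rₐ + rₚ).
e = (1.06799e+12 − 8.95805e+10) / (1.06799e+12 + 8.95805e+10) = 9.78414e+11 / 1.15757e+12 ≈ 0.8452.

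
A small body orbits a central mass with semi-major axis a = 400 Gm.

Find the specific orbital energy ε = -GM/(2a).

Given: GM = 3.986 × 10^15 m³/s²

Convert to SI: a = 400 Gm = 4e+11 m.
ε = −GM / (2a).
ε = −3.986e+15 / (2 · 4e+11) J/kg ≈ -4982 J/kg = -4.982 kJ/kg.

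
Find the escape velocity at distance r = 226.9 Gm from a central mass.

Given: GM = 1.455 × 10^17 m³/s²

Convert to SI: r = 226.9 Gm = 2.269e+11 m.
Escape velocity comes from setting total energy to zero: ½v² − GM/r = 0 ⇒ v_esc = √(2GM / r).
v_esc = √(2 · 1.455e+17 / 2.269e+11) m/s ≈ 1132 m/s = 1.132 km/s.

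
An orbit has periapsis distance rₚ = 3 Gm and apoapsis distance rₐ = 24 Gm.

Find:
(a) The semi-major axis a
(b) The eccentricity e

Convert to SI: rₚ = 3 Gm = 3e+09 m; rₐ = 24 Gm = 2.4e+10 m.
(a) a = (rₚ + rₐ) / 2 = (3e+09 + 2.4e+10) / 2 ≈ 1.35e+10 m = 13.5 Gm.
(b) e = (rₐ − rₚ) / (rₐ + rₚ) = (2.4e+10 − 3e+09) / (2.4e+10 + 3e+09) ≈ 0.7778.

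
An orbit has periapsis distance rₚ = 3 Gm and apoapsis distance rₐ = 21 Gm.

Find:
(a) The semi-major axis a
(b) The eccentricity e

Convert to SI: rₚ = 3 Gm = 3e+09 m; rₐ = 21 Gm = 2.1e+10 m.
(a) a = (rₚ + rₐ) / 2 = (3e+09 + 2.1e+10) / 2 ≈ 1.2e+10 m = 12 Gm.
(b) e = (rₐ − rₚ) / (rₐ + rₚ) = (2.1e+10 − 3e+09) / (2.1e+10 + 3e+09) ≈ 0.75.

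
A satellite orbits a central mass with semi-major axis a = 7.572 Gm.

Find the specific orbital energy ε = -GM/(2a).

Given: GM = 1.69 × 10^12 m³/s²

Convert to SI: a = 7.572 Gm = 7.572e+09 m.
ε = −GM / (2a).
ε = −1.69e+12 / (2 · 7.572e+09) J/kg ≈ -111.6 J/kg = -111.6 J/kg.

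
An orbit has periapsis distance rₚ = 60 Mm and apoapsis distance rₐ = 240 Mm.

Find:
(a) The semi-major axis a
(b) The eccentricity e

Convert to SI: rₚ = 60 Mm = 6e+07 m; rₐ = 240 Mm = 2.4e+08 m.
(a) a = (rₚ + rₐ) / 2 = (6e+07 + 2.4e+08) / 2 ≈ 1.5e+08 m = 150 Mm.
(b) e = (rₐ − rₚ) / (rₐ + rₚ) = (2.4e+08 − 6e+07) / (2.4e+08 + 6e+07) ≈ 0.6.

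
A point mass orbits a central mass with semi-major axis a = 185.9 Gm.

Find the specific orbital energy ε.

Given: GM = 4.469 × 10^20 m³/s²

Convert to SI: a = 185.9 Gm = 1.859e+11 m.
ε = −GM / (2a).
ε = −4.469e+20 / (2 · 1.859e+11) J/kg ≈ -1.202e+09 J/kg = -1.202 GJ/kg.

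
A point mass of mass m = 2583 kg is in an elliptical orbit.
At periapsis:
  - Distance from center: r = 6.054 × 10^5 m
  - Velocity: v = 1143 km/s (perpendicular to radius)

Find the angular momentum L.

Convert to SI: v = 1143 km/s = 1.143e+06 m/s.
Since v is perpendicular to r, L = m · v · r.
L = 2583 · 1.143e+06 · 605400 kg·m²/s ≈ 1.787e+15 kg·m²/s.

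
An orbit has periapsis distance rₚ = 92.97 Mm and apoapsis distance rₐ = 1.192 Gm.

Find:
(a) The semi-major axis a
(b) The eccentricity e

Convert to SI: rₚ = 92.97 Mm = 9.297e+07 m; rₐ = 1.192 Gm = 1.192e+09 m.
(a) a = (rₚ + rₐ) / 2 = (9.297e+07 + 1.192e+09) / 2 ≈ 6.425e+08 m = 642.5 Mm.
(b) e = (rₐ − rₚ) / (rₐ + rₚ) = (1.192e+09 − 9.297e+07) / (1.192e+09 + 9.297e+07) ≈ 0.8553.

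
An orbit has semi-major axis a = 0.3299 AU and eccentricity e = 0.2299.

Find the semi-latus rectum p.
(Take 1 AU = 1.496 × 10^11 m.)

Convert to SI: a = 0.3299 AU = 4.9353e+10 m.
p = a (1 − e²).
p = 4.9353e+10 · (1 − (0.2299)²) = 4.9353e+10 · 0.947146 ≈ 4.674e+10 m = 0.3125 AU.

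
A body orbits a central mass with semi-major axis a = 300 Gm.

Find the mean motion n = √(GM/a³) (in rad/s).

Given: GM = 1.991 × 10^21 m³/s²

Convert to SI: a = 300 Gm = 3e+11 m.
n = √(GM / a³).
n = √(1.991e+21 / (3e+11)³) rad/s ≈ 2.716e-07 rad/s.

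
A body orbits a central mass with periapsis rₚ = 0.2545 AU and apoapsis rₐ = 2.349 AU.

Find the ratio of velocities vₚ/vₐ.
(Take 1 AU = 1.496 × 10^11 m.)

Convert to SI: rₚ = 0.2545 AU = 3.80732e+10 m; rₐ = 2.349 AU = 3.5141e+11 m.
Conservation of angular momentum gives rₚvₚ = rₐvₐ, so vₚ/vₐ = rₐ/rₚ.
vₚ/vₐ = 3.5141e+11 / 3.80732e+10 ≈ 9.23.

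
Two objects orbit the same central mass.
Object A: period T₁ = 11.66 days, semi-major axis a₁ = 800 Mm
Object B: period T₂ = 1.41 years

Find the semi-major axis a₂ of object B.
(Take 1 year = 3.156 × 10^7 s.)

Convert to SI: T₁ = 11.66 days = 1.00742e+06 s; a₁ = 800 Mm = 8e+08 m; T₂ = 1.41 years = 4.44996e+07 s.
Kepler's third law: (T₁/T₂)² = (a₁/a₂)³ ⇒ a₂ = a₁ · (T₂/T₁)^(2/3).
T₂/T₁ = 4.44996e+07 / 1.00742e+06 = 44.1717.
a₂ = 8e+08 · (44.1717)^(2/3) m ≈ 9.997e+09 m = 9.997 Gm.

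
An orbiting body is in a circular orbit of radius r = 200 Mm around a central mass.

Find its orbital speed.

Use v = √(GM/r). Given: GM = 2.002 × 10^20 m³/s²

Convert to SI: r = 200 Mm = 2e+08 m.
For a circular orbit, gravity supplies the centripetal force, so v = √(GM / r).
v = √(2.002e+20 / 2e+08) m/s ≈ 1e+06 m/s = 1000 km/s.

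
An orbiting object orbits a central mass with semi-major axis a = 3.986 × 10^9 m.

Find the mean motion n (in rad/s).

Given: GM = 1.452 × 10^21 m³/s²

n = √(GM / a³).
n = √(1.452e+21 / (3.986e+09)³) rad/s ≈ 0.0001514 rad/s.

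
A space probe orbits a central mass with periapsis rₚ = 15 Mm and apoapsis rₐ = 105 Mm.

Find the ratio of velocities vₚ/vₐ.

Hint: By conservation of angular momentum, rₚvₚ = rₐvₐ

Convert to SI: rₚ = 15 Mm = 1.5e+07 m; rₐ = 105 Mm = 1.05e+08 m.
Conservation of angular momentum gives rₚvₚ = rₐvₐ, so vₚ/vₐ = rₐ/rₚ.
vₚ/vₐ = 1.05e+08 / 1.5e+07 ≈ 7.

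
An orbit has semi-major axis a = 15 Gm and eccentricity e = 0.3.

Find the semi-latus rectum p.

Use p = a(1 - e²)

Convert to SI: a = 15 Gm = 1.5e+10 m.
p = a (1 − e²).
p = 1.5e+10 · (1 − (0.3)²) = 1.5e+10 · 0.91 ≈ 1.365e+10 m = 13.65 Gm.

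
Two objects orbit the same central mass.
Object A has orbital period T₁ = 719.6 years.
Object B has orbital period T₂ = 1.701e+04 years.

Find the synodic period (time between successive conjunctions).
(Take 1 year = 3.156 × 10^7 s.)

Convert to SI: T₁ = 719.6 years = 2.27106e+10 s; T₂ = 1.701e+04 years = 5.36836e+11 s.
T_syn = |T₁ · T₂ / (T₁ − T₂)|.
T_syn = |2.27106e+10 · 5.36836e+11 / (2.27106e+10 − 5.36836e+11)| s ≈ 2.371e+10 s = 751.4 years.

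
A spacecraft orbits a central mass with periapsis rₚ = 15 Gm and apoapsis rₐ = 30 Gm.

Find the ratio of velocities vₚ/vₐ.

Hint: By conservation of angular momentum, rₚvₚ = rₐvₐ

Convert to SI: rₚ = 15 Gm = 1.5e+10 m; rₐ = 30 Gm = 3e+10 m.
Conservation of angular momentum gives rₚvₚ = rₐvₐ, so vₚ/vₐ = rₐ/rₚ.
vₚ/vₐ = 3e+10 / 1.5e+10 ≈ 2.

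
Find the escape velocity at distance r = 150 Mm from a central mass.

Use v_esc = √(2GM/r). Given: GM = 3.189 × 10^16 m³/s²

Convert to SI: r = 150 Mm = 1.5e+08 m.
Escape velocity comes from setting total energy to zero: ½v² − GM/r = 0 ⇒ v_esc = √(2GM / r).
v_esc = √(2 · 3.189e+16 / 1.5e+08) m/s ≈ 2.062e+04 m/s = 20.62 km/s.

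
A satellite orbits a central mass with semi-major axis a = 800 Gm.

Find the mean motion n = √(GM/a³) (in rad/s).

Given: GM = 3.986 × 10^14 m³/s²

Convert to SI: a = 800 Gm = 8e+11 m.
n = √(GM / a³).
n = √(3.986e+14 / (8e+11)³) rad/s ≈ 2.79e-11 rad/s.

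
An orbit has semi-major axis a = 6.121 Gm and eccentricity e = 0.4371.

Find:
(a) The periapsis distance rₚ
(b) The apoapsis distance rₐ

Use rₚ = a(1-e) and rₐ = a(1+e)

Convert to SI: a = 6.121 Gm = 6.121e+09 m.
(a) rₚ = a(1 − e) = 6.121e+09 · (1 − 0.4371) = 6.121e+09 · 0.5629 ≈ 3.446e+09 m = 3.446 Gm.
(b) rₐ = a(1 + e) = 6.121e+09 · (1 + 0.4371) = 6.121e+09 · 1.4371 ≈ 8.796e+09 m = 8.796 Gm.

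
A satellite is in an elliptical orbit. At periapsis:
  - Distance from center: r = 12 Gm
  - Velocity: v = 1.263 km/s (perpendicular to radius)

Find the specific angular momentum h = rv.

Convert to SI: r = 12 Gm = 1.2e+10 m; v = 1.263 km/s = 1263 m/s.
With v perpendicular to r, h = r · v.
h = 1.2e+10 · 1263 m²/s ≈ 1.516e+13 m²/s.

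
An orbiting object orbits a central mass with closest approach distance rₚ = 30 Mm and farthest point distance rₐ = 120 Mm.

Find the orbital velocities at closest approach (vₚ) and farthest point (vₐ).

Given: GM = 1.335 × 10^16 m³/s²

Convert to SI: rₚ = 30 Mm = 3e+07 m; rₐ = 120 Mm = 1.2e+08 m.
Use the vis-viva equation v² = GM(2/r − 1/a) with a = (rₚ + rₐ)/2 = (3e+07 + 1.2e+08)/2 = 7.5e+07 m.
vₚ = √(GM · (2/rₚ − 1/a)) = √(1.335e+16 · (2/3e+07 − 1/7.5e+07)) m/s ≈ 2.668e+04 m/s = 26.68 km/s.
vₐ = √(GM · (2/rₐ − 1/a)) = √(1.335e+16 · (2/1.2e+08 − 1/7.5e+07)) m/s ≈ 6671 m/s = 6.671 km/s.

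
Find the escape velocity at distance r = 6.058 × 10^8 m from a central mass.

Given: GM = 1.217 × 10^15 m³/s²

Escape velocity comes from setting total energy to zero: ½v² − GM/r = 0 ⇒ v_esc = √(2GM / r).
v_esc = √(2 · 1.217e+15 / 6.058e+08) m/s ≈ 2004 m/s = 2.004 km/s.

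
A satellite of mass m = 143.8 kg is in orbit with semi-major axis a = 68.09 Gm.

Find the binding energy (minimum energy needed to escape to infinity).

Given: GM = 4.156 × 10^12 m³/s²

Convert to SI: a = 68.09 Gm = 6.809e+10 m.
Total orbital energy is E = −GMm/(2a); binding energy is E_bind = −E = GMm/(2a).
E_bind = 4.156e+12 · 143.8 / (2 · 6.809e+10) J ≈ 4389 J = 4.389 kJ.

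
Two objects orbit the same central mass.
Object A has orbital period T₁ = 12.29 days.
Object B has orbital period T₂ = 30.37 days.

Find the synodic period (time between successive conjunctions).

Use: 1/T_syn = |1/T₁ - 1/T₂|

Convert to SI: T₁ = 12.29 days = 1.06186e+06 s; T₂ = 30.37 days = 2.62397e+06 s.
T_syn = |T₁ · T₂ / (T₁ − T₂)|.
T_syn = |1.06186e+06 · 2.62397e+06 / (1.06186e+06 − 2.62397e+06)| s ≈ 1.784e+06 s = 20.64 days.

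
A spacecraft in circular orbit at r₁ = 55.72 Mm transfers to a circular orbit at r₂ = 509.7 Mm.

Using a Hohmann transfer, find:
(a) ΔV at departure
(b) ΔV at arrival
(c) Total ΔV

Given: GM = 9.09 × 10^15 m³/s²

Convert to SI: r₁ = 55.72 Mm = 5.572e+07 m; r₂ = 509.7 Mm = 5.097e+08 m.
Transfer semi-major axis: a_t = (r₁ + r₂)/2 = (5.572e+07 + 5.097e+08)/2 = 2.8271e+08 m.
Circular speeds: v₁ = √(GM/r₁) = 12772.5 m/s, v₂ = √(GM/r₂) = 4223.03 m/s.
Transfer speeds (vis-viva v² = GM(2/r − 1/a_t)): v₁ᵗ = 17150 m/s, v₂ᵗ = 1874.82 m/s.
(a) ΔV₁ = |v₁ᵗ − v₁| ≈ 4377 m/s = 4.377 km/s.
(b) ΔV₂ = |v₂ − v₂ᵗ| ≈ 2348 m/s = 2.348 km/s.
(c) ΔV_total = ΔV₁ + ΔV₂ ≈ 6726 m/s = 6.726 km/s.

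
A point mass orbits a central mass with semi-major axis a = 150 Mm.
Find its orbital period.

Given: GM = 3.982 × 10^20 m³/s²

Convert to SI: a = 150 Mm = 1.5e+08 m.
Kepler's third law: T = 2π √(a³ / GM).
Substituting a = 1.5e+08 m and GM = 3.982e+20 m³/s²:
T = 2π √((1.5e+08)³ / 3.982e+20) s
T ≈ 578.5 s = 9.641 minutes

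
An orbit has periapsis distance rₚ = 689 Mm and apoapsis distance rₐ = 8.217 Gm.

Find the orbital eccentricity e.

Convert to SI: rₚ = 689 Mm = 6.89e+08 m; rₐ = 8.217 Gm = 8.217e+09 m.
e = (rₐ − rₚ) / (rₐ + rₚ).
e = (8.217e+09 − 6.89e+08) / (8.217e+09 + 6.89e+08) = 7.528e+09 / 8.906e+09 ≈ 0.8453.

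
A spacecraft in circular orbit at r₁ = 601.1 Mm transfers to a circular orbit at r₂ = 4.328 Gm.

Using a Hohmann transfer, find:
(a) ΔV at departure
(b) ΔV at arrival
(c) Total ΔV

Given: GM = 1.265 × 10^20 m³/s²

Convert to SI: r₁ = 601.1 Mm = 6.011e+08 m; r₂ = 4.328 Gm = 4.328e+09 m.
Transfer semi-major axis: a_t = (r₁ + r₂)/2 = (6.011e+08 + 4.328e+09)/2 = 2.46455e+09 m.
Circular speeds: v₁ = √(GM/r₁) = 458746 m/s, v₂ = √(GM/r₂) = 170963 m/s.
Transfer speeds (vis-viva v² = GM(2/r − 1/a_t)): v₁ᵗ = 607920 m/s, v₂ᵗ = 84431.8 m/s.
(a) ΔV₁ = |v₁ᵗ − v₁| ≈ 1.492e+05 m/s = 149.2 km/s.
(b) ΔV₂ = |v₂ − v₂ᵗ| ≈ 8.653e+04 m/s = 86.53 km/s.
(c) ΔV_total = ΔV₁ + ΔV₂ ≈ 2.357e+05 m/s = 235.7 km/s.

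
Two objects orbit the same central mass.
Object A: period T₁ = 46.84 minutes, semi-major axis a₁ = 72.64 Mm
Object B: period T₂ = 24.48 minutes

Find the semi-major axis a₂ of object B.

Convert to SI: T₁ = 46.84 minutes = 2810.4 s; a₁ = 72.64 Mm = 7.264e+07 m; T₂ = 24.48 minutes = 1468.8 s.
Kepler's third law: (T₁/T₂)² = (a₁/a₂)³ ⇒ a₂ = a₁ · (T₂/T₁)^(2/3).
T₂/T₁ = 1468.8 / 2810.4 = 0.52263.
a₂ = 7.264e+07 · (0.52263)^(2/3) m ≈ 4.713e+07 m = 47.13 Mm.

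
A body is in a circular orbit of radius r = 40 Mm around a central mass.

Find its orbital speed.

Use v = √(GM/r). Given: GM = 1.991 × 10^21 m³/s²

Convert to SI: r = 40 Mm = 4e+07 m.
For a circular orbit, gravity supplies the centripetal force, so v = √(GM / r).
v = √(1.991e+21 / 4e+07) m/s ≈ 7.055e+06 m/s = 7055 km/s.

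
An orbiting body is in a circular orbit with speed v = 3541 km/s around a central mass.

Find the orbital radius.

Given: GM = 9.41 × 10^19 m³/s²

Convert to SI: v = 3541 km/s = 3.541e+06 m/s.
For a circular orbit, v² = GM / r, so r = GM / v².
r = 9.41e+19 / (3.541e+06)² m ≈ 7.505e+06 m = 7.505 Mm.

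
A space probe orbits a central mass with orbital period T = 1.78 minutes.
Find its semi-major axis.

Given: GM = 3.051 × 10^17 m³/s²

Convert to SI: T = 1.78 minutes = 106.8 s.
Invert Kepler's third law: a = (GM · T² / (4π²))^(1/3).
Substituting T = 106.8 s and GM = 3.051e+17 m³/s²:
a = (3.051e+17 · (106.8)² / (4π²))^(1/3) m
a ≈ 4.45e+06 m = 4.45 Mm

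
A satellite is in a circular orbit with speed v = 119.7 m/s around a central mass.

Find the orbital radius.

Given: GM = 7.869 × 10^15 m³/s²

For a circular orbit, v² = GM / r, so r = GM / v².
r = 7.869e+15 / (119.7)² m ≈ 5.492e+11 m = 549.2 Gm.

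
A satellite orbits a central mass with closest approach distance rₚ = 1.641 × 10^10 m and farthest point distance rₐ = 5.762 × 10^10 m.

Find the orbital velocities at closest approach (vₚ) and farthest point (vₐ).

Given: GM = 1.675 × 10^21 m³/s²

Use the vis-viva equation v² = GM(2/r − 1/a) with a = (rₚ + rₐ)/2 = (1.641e+10 + 5.762e+10)/2 = 3.7015e+10 m.
vₚ = √(GM · (2/rₚ − 1/a)) = √(1.675e+21 · (2/1.641e+10 − 1/3.7015e+10)) m/s ≈ 3.986e+05 m/s = 398.6 km/s.
vₐ = √(GM · (2/rₐ − 1/a)) = √(1.675e+21 · (2/5.762e+10 − 1/3.7015e+10)) m/s ≈ 1.135e+05 m/s = 113.5 km/s.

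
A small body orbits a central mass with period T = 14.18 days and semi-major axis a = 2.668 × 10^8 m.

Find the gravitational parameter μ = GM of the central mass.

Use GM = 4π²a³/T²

Convert to SI: T = 14.18 days = 1.22515e+06 s.
GM = 4π² · a³ / T².
GM = 4π² · (2.668e+08)³ / (1.22515e+06)² m³/s² ≈ 4.995e+14 m³/s² = 4.995 × 10^14 m³/s².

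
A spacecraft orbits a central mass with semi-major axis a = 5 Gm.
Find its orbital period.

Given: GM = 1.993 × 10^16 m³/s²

Convert to SI: a = 5 Gm = 5e+09 m.
Kepler's third law: T = 2π √(a³ / GM).
Substituting a = 5e+09 m and GM = 1.993e+16 m³/s²:
T = 2π √((5e+09)³ / 1.993e+16) s
T ≈ 1.574e+07 s = 182.1 days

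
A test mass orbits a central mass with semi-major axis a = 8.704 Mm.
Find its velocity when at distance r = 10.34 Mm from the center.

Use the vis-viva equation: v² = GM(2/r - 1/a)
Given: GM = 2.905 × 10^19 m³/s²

Convert to SI: a = 8.704 Mm = 8.704e+06 m; r = 10.34 Mm = 1.034e+07 m.
Vis-viva: v = √(GM · (2/r − 1/a)).
2/r − 1/a = 2/1.034e+07 − 1/8.704e+06 = 7.85339e-08 m⁻¹.
v = √(2.905e+19 · 7.85339e-08) m/s ≈ 1.51e+06 m/s = 1510 km/s.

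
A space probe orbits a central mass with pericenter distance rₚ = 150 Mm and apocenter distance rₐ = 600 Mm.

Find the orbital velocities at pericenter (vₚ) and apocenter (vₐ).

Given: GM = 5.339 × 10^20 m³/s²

Convert to SI: rₚ = 150 Mm = 1.5e+08 m; rₐ = 600 Mm = 6e+08 m.
Use the vis-viva equation v² = GM(2/r − 1/a) with a = (rₚ + rₐ)/2 = (1.5e+08 + 6e+08)/2 = 3.75e+08 m.
vₚ = √(GM · (2/rₚ − 1/a)) = √(5.339e+20 · (2/1.5e+08 − 1/3.75e+08)) m/s ≈ 2.386e+06 m/s = 2386 km/s.
vₐ = √(GM · (2/rₐ − 1/a)) = √(5.339e+20 · (2/6e+08 − 1/3.75e+08)) m/s ≈ 5.966e+05 m/s = 596.6 km/s.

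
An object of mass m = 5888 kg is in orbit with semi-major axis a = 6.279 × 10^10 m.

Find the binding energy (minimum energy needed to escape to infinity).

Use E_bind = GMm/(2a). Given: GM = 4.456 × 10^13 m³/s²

Total orbital energy is E = −GMm/(2a); binding energy is E_bind = −E = GMm/(2a).
E_bind = 4.456e+13 · 5888 / (2 · 6.279e+10) J ≈ 2.089e+06 J = 2.089 MJ.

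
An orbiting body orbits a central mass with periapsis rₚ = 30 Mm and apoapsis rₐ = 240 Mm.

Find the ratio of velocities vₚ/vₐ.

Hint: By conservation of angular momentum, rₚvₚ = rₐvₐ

Convert to SI: rₚ = 30 Mm = 3e+07 m; rₐ = 240 Mm = 2.4e+08 m.
Conservation of angular momentum gives rₚvₚ = rₐvₐ, so vₚ/vₐ = rₐ/rₚ.
vₚ/vₐ = 2.4e+08 / 3e+07 ≈ 8.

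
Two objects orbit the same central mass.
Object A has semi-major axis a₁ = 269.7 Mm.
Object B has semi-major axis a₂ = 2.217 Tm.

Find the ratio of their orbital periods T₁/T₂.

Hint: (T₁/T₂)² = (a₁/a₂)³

Convert to SI: a₁ = 269.7 Mm = 2.697e+08 m; a₂ = 2.217 Tm = 2.217e+12 m.
From Kepler's third law, (T₁/T₂)² = (a₁/a₂)³, so T₁/T₂ = (a₁/a₂)^(3/2).
a₁/a₂ = 2.697e+08 / 2.217e+12 = 0.000121651.
T₁/T₂ = (0.000121651)^(3/2) ≈ 1.342e-06.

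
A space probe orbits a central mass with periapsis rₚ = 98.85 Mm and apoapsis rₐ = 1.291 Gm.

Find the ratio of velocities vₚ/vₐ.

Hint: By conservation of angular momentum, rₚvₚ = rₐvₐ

Convert to SI: rₚ = 98.85 Mm = 9.885e+07 m; rₐ = 1.291 Gm = 1.291e+09 m.
Conservation of angular momentum gives rₚvₚ = rₐvₐ, so vₚ/vₐ = rₐ/rₚ.
vₚ/vₐ = 1.291e+09 / 9.885e+07 ≈ 13.06.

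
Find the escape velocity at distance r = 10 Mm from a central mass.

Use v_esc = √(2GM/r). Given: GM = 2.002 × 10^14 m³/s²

Convert to SI: r = 10 Mm = 1e+07 m.
Escape velocity comes from setting total energy to zero: ½v² − GM/r = 0 ⇒ v_esc = √(2GM / r).
v_esc = √(2 · 2.002e+14 / 1e+07) m/s ≈ 6328 m/s = 6.328 km/s.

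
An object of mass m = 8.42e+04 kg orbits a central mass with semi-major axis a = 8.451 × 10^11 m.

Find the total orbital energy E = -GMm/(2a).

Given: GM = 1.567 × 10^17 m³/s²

E = −GMm / (2a).
E = −1.567e+17 · 8.42e+04 / (2 · 8.451e+11) J ≈ -7.806e+09 J = -7.806 GJ.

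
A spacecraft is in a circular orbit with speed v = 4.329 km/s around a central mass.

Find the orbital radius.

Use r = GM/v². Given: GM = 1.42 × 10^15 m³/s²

Convert to SI: v = 4.329 km/s = 4329 m/s.
For a circular orbit, v² = GM / r, so r = GM / v².
r = 1.42e+15 / (4329)² m ≈ 7.577e+07 m = 75.77 Mm.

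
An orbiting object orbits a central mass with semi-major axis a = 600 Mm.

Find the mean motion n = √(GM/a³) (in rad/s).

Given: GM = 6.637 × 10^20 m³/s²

Convert to SI: a = 600 Mm = 6e+08 m.
n = √(GM / a³).
n = √(6.637e+20 / (6e+08)³) rad/s ≈ 0.001753 rad/s.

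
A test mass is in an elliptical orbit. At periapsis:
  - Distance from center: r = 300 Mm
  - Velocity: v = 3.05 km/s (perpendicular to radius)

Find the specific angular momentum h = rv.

Convert to SI: r = 300 Mm = 3e+08 m; v = 3.05 km/s = 3050 m/s.
With v perpendicular to r, h = r · v.
h = 3e+08 · 3050 m²/s ≈ 9.15e+11 m²/s.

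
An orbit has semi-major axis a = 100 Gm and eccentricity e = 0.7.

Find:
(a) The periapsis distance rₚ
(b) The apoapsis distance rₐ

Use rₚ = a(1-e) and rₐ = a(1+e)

Convert to SI: a = 100 Gm = 1e+11 m.
(a) rₚ = a(1 − e) = 1e+11 · (1 − 0.7) = 1e+11 · 0.3 ≈ 3e+10 m = 30 Gm.
(b) rₐ = a(1 + e) = 1e+11 · (1 + 0.7) = 1e+11 · 1.7 ≈ 1.7e+11 m = 170 Gm.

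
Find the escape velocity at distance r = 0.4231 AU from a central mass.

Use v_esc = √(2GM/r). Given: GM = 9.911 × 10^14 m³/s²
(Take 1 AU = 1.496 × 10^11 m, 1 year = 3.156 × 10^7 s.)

Convert to SI: r = 0.4231 AU = 6.32958e+10 m.
Escape velocity comes from setting total energy to zero: ½v² − GM/r = 0 ⇒ v_esc = √(2GM / r).
v_esc = √(2 · 9.911e+14 / 6.32958e+10) m/s ≈ 177 m/s = 0.03733 AU/year.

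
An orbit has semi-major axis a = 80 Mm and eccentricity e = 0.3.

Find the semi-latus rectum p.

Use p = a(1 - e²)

Convert to SI: a = 80 Mm = 8e+07 m.
p = a (1 − e²).
p = 8e+07 · (1 − (0.3)²) = 8e+07 · 0.91 ≈ 7.28e+07 m = 72.8 Mm.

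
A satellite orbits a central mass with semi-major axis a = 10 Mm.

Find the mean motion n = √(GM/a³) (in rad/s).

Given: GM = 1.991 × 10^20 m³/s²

Convert to SI: a = 10 Mm = 1e+07 m.
n = √(GM / a³).
n = √(1.991e+20 / (1e+07)³) rad/s ≈ 0.4462 rad/s.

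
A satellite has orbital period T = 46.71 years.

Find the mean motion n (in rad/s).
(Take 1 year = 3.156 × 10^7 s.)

Convert to SI: T = 46.71 years = 1.47417e+09 s.
n = 2π / T.
n = 2π / 1.47417e+09 s ≈ 4.262e-09 rad/s.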